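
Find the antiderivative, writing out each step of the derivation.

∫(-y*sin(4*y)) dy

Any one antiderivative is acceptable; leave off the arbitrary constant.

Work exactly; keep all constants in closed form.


Step 1. Integrate ∫(-y*sin(4*y)) dy by parts with u = y, dv = (-sin(4*y)) dy, so v = cos(4*y)/4: now y*cos(4*y)/4 + ∫(-cos(4*y)/4) dy.
Step 2. Evaluate the standard form: now y*cos(4*y)/4 - sin(4*y)/16.
Answer: y*cos(4*y)/4 - sin(4*y)/16.


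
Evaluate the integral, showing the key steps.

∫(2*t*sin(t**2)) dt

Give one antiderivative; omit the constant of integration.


Step 1. Substitute u = t**2, turning ∫(2*t*sin(t**2)) dt into ∫(sin(u)) du: now ∫(sin(u)) du.
Step 2. Evaluate the standard form: now -cos(u).
Step 3. Substitute back u = t**2: now -cos(t**2).
Answer: -cos(t**2).


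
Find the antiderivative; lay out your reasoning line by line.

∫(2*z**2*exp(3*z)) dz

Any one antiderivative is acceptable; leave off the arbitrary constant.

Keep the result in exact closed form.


Step 1. Integrate ∫(2*z**2*exp(3*z)) dz by parts with u = z**2, dv = (2*exp(3*z)) dz, so v = 2*exp(3*z)/3: now 2*z**2*exp(3*z)/3 + ∫(-4*z*exp(3*z)/3) dz.
Step 2. Integrate ∫(-4*z*exp(3*z)/3) dz by parts with u = z, dv = (-4*exp(3*z)/3) dz, so v = -4*exp(3*z)/9: now 2*z**2*exp(3*z)/3 - 4*z*exp(3*z)/9 + ∫(4*exp(3*z)/9) dz.
Step 3. Evaluate the standard form: now 2*z**2*exp(3*z)/3 - 4*z*exp(3*z)/9 + 4*exp(3*z)/27.
Answer: 2*z**2*exp(3*z)/3 - 4*z*exp(3*z)/9 + 4*exp(3*z)/27.


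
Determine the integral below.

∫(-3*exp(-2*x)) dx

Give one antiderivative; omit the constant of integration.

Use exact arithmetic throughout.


Answer: 3*exp(-2*x)/2.


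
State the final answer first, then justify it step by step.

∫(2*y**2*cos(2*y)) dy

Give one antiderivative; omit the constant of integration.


The answer is y**2*sin(2*y) + y*cos(2*y) - sin(2*y)/2.
Step 1. Integrate ∫(2*y**2*cos(2*y)) dy by parts with u = y**2, dv = (2*cos(2*y)) dy, so v = sin(2*y): now y**2*sin(2*y) + ∫(-2*y*sin(2*y)) dy.
Step 2. Integrate ∫(-2*y*sin(2*y)) dy by parts with u = y, dv = (-2*sin(2*y)) dy, so v = cos(2*y): now y**2*sin(2*y) + y*cos(2*y) + ∫(-cos(2*y)) dy.
Step 3. Evaluate the standard form: now y**2*sin(2*y) + y*cos(2*y) - sin(2*y)/2.
Answer: y**2*sin(2*y) + y*cos(2*y) - sin(2*y)/2.


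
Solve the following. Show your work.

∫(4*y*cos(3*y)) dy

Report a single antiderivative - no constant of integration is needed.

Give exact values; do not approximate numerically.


Step 1. Integrate ∫(4*y*cos(3*y)) dy by parts with u = y, dv = (4*cos(3*y)) dy, so v = 4*sin(3*y)/3: now 4*y*sin(3*y)/3 + ∫(-4*sin(3*y)/3) dy.
Step 2. Evaluate the standard form: now 4*y*sin(3*y)/3 + 4*cos(3*y)/9.
Answer: 4*y*sin(3*y)/3 + 4*cos(3*y)/9.


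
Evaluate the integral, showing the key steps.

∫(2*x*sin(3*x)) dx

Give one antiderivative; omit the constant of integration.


Step 1. Integrate ∫(2*x*sin(3*x)) dx by parts with u = x, dv = (2*sin(3*x)) dx, so v = -2*cos(3*x)/3: now -2*x*cos(3*x)/3 + ∫(2*cos(3*x)/3) dx.
Step 2. Evaluate the standard form: now -2*x*cos(3*x)/3 + 2*sin(3*x)/9.
Answer: -2*x*cos(3*x)/3 + 2*sin(3*x)/9.


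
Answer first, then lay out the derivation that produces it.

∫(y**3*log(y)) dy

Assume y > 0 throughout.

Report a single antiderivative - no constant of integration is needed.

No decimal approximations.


The answer is y**4*log(y)/4 - y**4/16.
Step 1. Integrate ∫(y**3*log(y)) dy by parts with u = log(y), dv = (y**3) dy, so v = y**4/4 [assuming y > 0]: now y**4*log(y)/4 + ∫(-y**3/4) dy.
Step 2. Evaluate the standard form: now y**4*log(y)/4 - y**4/16.
Answer: y**4*log(y)/4 - y**4/16.


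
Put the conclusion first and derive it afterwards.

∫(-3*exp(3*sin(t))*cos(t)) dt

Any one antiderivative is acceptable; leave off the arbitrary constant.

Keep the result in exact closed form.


The answer is -exp(3*sin(t)).
Step 1. Substitute u = sin(t), turning ∫(-3*exp(3*sin(t))*cos(t)) dt into ∫(-3*exp(3*u)) du: now ∫(-3*exp(3*u)) du.
Step 2. Evaluate the standard form: now -exp(3*u).
Step 3. Substitute back u = sin(t): now -exp(3*sin(t)).
Answer: -exp(3*sin(t)).


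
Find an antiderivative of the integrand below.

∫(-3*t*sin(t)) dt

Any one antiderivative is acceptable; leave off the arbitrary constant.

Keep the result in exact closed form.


Answer: 3*t*cos(t) - 3*sin(t).


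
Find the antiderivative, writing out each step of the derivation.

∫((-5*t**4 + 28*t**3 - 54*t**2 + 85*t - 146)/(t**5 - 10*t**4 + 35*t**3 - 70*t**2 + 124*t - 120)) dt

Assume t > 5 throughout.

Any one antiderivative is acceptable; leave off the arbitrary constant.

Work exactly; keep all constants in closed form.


Step 1. Decompose ∫((-5*t**4 + 28*t**3 - 54*t**2 + 85*t - 146)/(t**5 - 10*t**4 + 35*t**3 - 70*t**2 + 124*t - 120)) dt by partial fractions, (-5*t**4 + 28*t**3 - 54*t**2 + 85*t - 146)/(t**5 - 10*t**4 + 35*t**3 - 70*t**2 + 124*t - 120) = -1/(t**2 + 4) - 2/(t - 2) + 1/(t - 3) - 4/(t - 5): now ∫(-4/(t - 5)) dt + ∫(1/(t - 3)) dt + ∫(-2/(t - 2)) dt + ∫(-1/(t**2 + 4)) dt.
Step 2. Evaluate the standard form [assuming t > 5]: now -4*log(t - 5) + ∫(1/(t - 3)) dt + ∫(-2/(t - 2)) dt + ∫(-1/(t**2 + 4)) dt.
Step 3. Evaluate the standard form [assuming t > 2]: now -4*log(t - 5) - 2*log(t - 2) + ∫(1/(t - 3)) dt + ∫(-1/(t**2 + 4)) dt.
Step 4. Evaluate the standard form [assuming t > 3]: now -4*log(t - 5) + log(t - 3) - 2*log(t - 2) + ∫(-1/(t**2 + 4)) dt.
Step 5. Evaluate the standard form: now -4*log(t - 5) + log(t - 3) - 2*log(t - 2) - atan(t/2)/2.
Answer: -4*log(t - 5) + log(t - 3) - 2*log(t - 2) - atan(t/2)/2.


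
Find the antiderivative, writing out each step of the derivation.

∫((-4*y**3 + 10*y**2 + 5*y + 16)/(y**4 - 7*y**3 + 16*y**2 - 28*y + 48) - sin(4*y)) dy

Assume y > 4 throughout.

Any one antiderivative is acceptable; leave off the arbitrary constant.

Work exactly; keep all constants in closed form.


Step 1. Rewrite: now ∫((-4*y**3 + 10*y**2 + 5*y + 16)/(y**4 - 7*y**3 + 16*y**2 - 28*y + 48)) dy + ∫(-sin(4*y)) dy.
Step 2. Evaluate the standard form: now cos(4*y)/4 + ∫((-4*y**3 + 10*y**2 + 5*y + 16)/(y**4 - 7*y**3 + 16*y**2 - 28*y + 48)) dy.
Step 3. Decompose ∫((-4*y**3 + 10*y**2 + 5*y + 16)/(y**4 - 7*y**3 + 16*y**2 - 28*y + 48)) dy by partial fractions, (-4*y**3 + 10*y**2 + 5*y + 16)/(y**4 - 7*y**3 + 16*y**2 - 28*y + 48) = -3/(y**2 + 4) - 1/(y - 3) - 3/(y - 4): now cos(4*y)/4 + ∫(-3/(y - 4)) dy + ∫(-1/(y - 3)) dy + ∫(-3/(y**2 + 4)) dy.
Step 4. Evaluate the standard form [assuming y > 4]: now -3*log(y - 4) + cos(4*y)/4 + ∫(-1/(y - 3)) dy + ∫(-3/(y**2 + 4)) dy.
Step 5. Evaluate the standard form [assuming y > 3]: now -3*log(y - 4) - log(y - 3) + cos(4*y)/4 + ∫(-3/(y**2 + 4)) dy.
Step 6. Evaluate the standard form: now -3*log(y - 4) - log(y - 3) + cos(4*y)/4 - 3*atan(y/2)/2.
Answer: -3*log(y - 4) - log(y - 3) + cos(4*y)/4 - 3*atan(y/2)/2.


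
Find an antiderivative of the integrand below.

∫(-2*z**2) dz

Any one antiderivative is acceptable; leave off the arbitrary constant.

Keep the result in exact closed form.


Answer: -2*z**3/3.


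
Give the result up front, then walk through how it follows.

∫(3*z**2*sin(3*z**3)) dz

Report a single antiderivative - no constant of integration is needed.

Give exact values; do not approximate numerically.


The answer is -cos(3*z**3)/3.
Step 1. Substitute u = z**3, turning ∫(3*z**2*sin(3*z**3)) dz into ∫(sin(3*u)) du: now ∫(sin(3*u)) du.
Step 2. Evaluate the standard form: now -cos(3*u)/3.
Step 3. Substitute back u = z**3: now -cos(3*z**3)/3.
Answer: -cos(3*z**3)/3.


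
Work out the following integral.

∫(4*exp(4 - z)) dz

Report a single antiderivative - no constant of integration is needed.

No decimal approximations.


Answer: -4*exp(4 - z).


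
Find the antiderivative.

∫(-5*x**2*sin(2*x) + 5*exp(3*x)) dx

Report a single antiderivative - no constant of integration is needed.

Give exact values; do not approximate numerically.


Answer: 5*x**2*cos(2*x)/2 - 5*x*sin(2*x)/2 + 5*exp(3*x)/3 - 5*cos(2*x)/4.


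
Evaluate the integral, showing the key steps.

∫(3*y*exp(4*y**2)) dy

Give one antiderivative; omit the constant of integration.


Step 1. Substitute u = y**2, turning ∫(3*y*exp(4*y**2)) dy into ∫(3*exp(4*u)/2) du: now ∫(3*exp(4*u)/2) du.
Step 2. Evaluate the standard form: now 3*exp(4*u)/8.
Step 3. Substitute back u = y**2: now 3*exp(4*y**2)/8.
Answer: 3*exp(4*y**2)/8.


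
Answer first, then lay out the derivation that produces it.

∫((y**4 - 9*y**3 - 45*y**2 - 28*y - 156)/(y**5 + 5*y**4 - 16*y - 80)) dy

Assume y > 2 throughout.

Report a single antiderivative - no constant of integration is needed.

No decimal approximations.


The answer is -2*log(y - 2) + 2*log(y + 2) + log(y + 5) - atan(y/2)/2.
Step 1. Decompose ∫((y**4 - 9*y**3 - 45*y**2 - 28*y - 156)/(y**5 + 5*y**4 - 16*y - 80)) dy by partial fractions, (y**4 - 9*y**3 - 45*y**2 - 28*y - 156)/(y**5 + 5*y**4 - 16*y - 80) = -1/(y**2 + 4) + 1/(y + 5) + 2/(y + 2) - 2/(y - 2): now ∫(-2/(y - 2)) dy + ∫(2/(y + 2)) dy + ∫(1/(y + 5)) dy + ∫(-1/(y**2 + 4)) dy.
Step 2. Evaluate the standard form [assuming y > 2]: now -2*log(y - 2) + ∫(2/(y + 2)) dy + ∫(1/(y + 5)) dy + ∫(-1/(y**2 + 4)) dy.
Step 3. Evaluate the standard form [assuming y > -2]: now -2*log(y - 2) + 2*log(y + 2) + ∫(1/(y + 5)) dy + ∫(-1/(y**2 + 4)) dy.
Step 4. Evaluate the standard form [assuming y > -5]: now -2*log(y - 2) + 2*log(y + 2) + log(y + 5) + ∫(-1/(y**2 + 4)) dy.
Step 5. Evaluate the standard form: now -2*log(y - 2) + 2*log(y + 2) + log(y + 5) - atan(y/2)/2.
Answer: -2*log(y - 2) + 2*log(y + 2) + log(y + 5) - atan(y/2)/2.


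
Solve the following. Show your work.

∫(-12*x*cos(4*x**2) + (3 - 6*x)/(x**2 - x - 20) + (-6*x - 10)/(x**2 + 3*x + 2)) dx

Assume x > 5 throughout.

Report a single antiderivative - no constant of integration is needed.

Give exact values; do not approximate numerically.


Step 1. Rewrite: now ∫(-12*x*cos(4*x**2)) dx + ∫((3 - 6*x)/(x**2 - x - 20)) dx + ∫((-6*x - 10)/(x**2 + 3*x + 2)) dx.
Step 2. Substitute u = x**2, turning ∫(-12*x*cos(4*x**2)) dx into ∫(-6*cos(4*u)) du: now ∫((3 - 6*x)/(x**2 - x - 20)) dx + ∫((-6*x - 10)/(x**2 + 3*x + 2)) dx + ∫(-6*cos(4*u)) du.
Step 3. Evaluate the standard form: now -3*sin(4*u)/2 + ∫((3 - 6*x)/(x**2 - x - 20)) dx + ∫((-6*x - 10)/(x**2 + 3*x + 2)) dx.
Step 4. Substitute back u = x**2: now -3*sin(4*x**2)/2 + ∫((3 - 6*x)/(x**2 - x - 20)) dx + ∫((-6*x - 10)/(x**2 + 3*x + 2)) dx.
Step 5. Decompose ∫((-6*x - 10)/(x**2 + 3*x + 2)) dx by partial fractions, (-6*x - 10)/(x**2 + 3*x + 2) = -2/(x + 2) - 4/(x + 1): now -3*sin(4*x**2)/2 + ∫((3 - 6*x)/(x**2 - x - 20)) dx + ∫(-4/(x + 1)) dx + ∫(-2/(x + 2)) dx.
Step 6. Evaluate the standard form [assuming x > -2]: now -2*log(x + 2) - 3*sin(4*x**2)/2 + ∫((3 - 6*x)/(x**2 - x - 20)) dx + ∫(-4/(x + 1)) dx.
Step 7. Evaluate the standard form [assuming x > -1]: now -4*log(x + 1) - 2*log(x + 2) - 3*sin(4*x**2)/2 + ∫((3 - 6*x)/(x**2 - x - 20)) dx.
Step 8. Decompose ∫((3 - 6*x)/(x**2 - x - 20)) dx by partial fractions, (3 - 6*x)/(x**2 - x - 20) = -3/(x + 4) - 3/(x - 5): now -4*log(x + 1) - 2*log(x + 2) - 3*sin(4*x**2)/2 + ∫(-3/(x - 5)) dx + ∫(-3/(x + 4)) dx.
Step 9. Evaluate the standard form [assuming x > 5]: now -3*log(x - 5) - 4*log(x + 1) - 2*log(x + 2) - 3*sin(4*x**2)/2 + ∫(-3/(x + 4)) dx.
Step 10. Evaluate the standard form [assuming x > -4]: now -3*log(x - 5) - 4*log(x + 1) - 2*log(x + 2) - 3*log(x + 4) - 3*sin(4*x**2)/2.
Answer: -3*log(x - 5) - 4*log(x + 1) - 2*log(x + 2) - 3*log(x + 4) - 3*sin(4*x**2)/2.


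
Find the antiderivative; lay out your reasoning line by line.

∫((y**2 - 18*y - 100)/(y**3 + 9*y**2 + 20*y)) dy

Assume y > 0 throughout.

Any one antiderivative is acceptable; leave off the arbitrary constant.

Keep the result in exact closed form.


Step 1. Decompose ∫((y**2 - 18*y - 100)/(y**3 + 9*y**2 + 20*y)) dy by partial fractions, (y**2 - 18*y - 100)/(y**3 + 9*y**2 + 20*y) = 3/(y + 5) + 3/(y + 4) - 5/y: now ∫(-5/y) dy + ∫(3/(y + 4)) dy + ∫(3/(y + 5)) dy.
Step 2. Evaluate the standard form [assuming y > 0]: now -5*log(y) + ∫(3/(y + 4)) dy + ∫(3/(y + 5)) dy.
Step 3. Evaluate the standard form [assuming y > -5]: now -5*log(y) + 3*log(y + 5) + ∫(3/(y + 4)) dy.
Step 4. Evaluate the standard form [assuming y > -4]: now -5*log(y) + 3*log(y + 4) + 3*log(y + 5).
Answer: -5*log(y) + 3*log(y + 4) + 3*log(y + 5).


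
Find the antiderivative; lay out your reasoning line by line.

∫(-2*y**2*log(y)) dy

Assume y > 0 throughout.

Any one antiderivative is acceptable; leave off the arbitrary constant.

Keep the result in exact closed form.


Step 1. Integrate ∫(-2*y**2*log(y)) dy by parts with u = log(y), dv = (-2*y**2) dy, so v = -2*y**3/3 [assuming y > 0]: now -2*y**3*log(y)/3 + ∫(2*y**2/3) dy.
Step 2. Evaluate the standard form: now -2*y**3*log(y)/3 + 2*y**3/9.
Answer: -2*y**3*log(y)/3 + 2*y**3/9.


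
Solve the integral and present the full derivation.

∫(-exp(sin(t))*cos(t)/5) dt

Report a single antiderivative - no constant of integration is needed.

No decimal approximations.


Step 1. Substitute u = sin(t), turning ∫(-exp(sin(t))*cos(t)/5) dt into ∫(-exp(u)/5) du: now ∫(-exp(u)/5) du.
Step 2. Evaluate the standard form: now -exp(u)/5.
Step 3. Substitute back u = sin(t): now -exp(sin(t))/5.
Answer: -exp(sin(t))/5.


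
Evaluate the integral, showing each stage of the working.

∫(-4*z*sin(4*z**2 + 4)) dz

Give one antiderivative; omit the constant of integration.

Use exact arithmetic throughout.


Step 1. Substitute u = z**2 + 1, turning ∫(-4*z*sin(4*z**2 + 4)) dz into ∫(-2*sin(4*u)) du: now ∫(-2*sin(4*u)) du.
Step 2. Evaluate the standard form: now cos(4*u)/2.
Step 3. Substitute back u = z**2 + 1: now cos(4*z**2 + 4)/2.
Answer: cos(4*z**2 + 4)/2.


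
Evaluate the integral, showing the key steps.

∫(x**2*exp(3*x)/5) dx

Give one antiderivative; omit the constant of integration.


Step 1. Integrate ∫(x**2*exp(3*x)/5) dx by parts with u = x**2, dv = (exp(3*x)/5) dx, so v = exp(3*x)/15: now x**2*exp(3*x)/15 + ∫(-2*x*exp(3*x)/15) dx.
Step 2. Integrate ∫(-2*x*exp(3*x)/15) dx by parts with u = x, dv = (-2*exp(3*x)/15) dx, so v = -2*exp(3*x)/45: now x**2*exp(3*x)/15 - 2*x*exp(3*x)/45 + ∫(2*exp(3*x)/45) dx.
Step 3. Evaluate the standard form: now x**2*exp(3*x)/15 - 2*x*exp(3*x)/45 + 2*exp(3*x)/135.
Answer: x**2*exp(3*x)/15 - 2*x*exp(3*x)/45 + 2*exp(3*x)/135.


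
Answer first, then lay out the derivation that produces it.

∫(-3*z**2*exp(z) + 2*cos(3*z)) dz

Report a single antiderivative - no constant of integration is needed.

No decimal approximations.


The answer is -3*z**2*exp(z) + 6*z*exp(z) - 6*exp(z) + 2*sin(3*z)/3.
Step 1. Rewrite: now ∫(-3*z**2*exp(z)) dz + ∫(2*cos(3*z)) dz.
Step 2. Evaluate the standard form: now 2*sin(3*z)/3 + ∫(-3*z**2*exp(z)) dz.
Step 3. Integrate ∫(-3*z**2*exp(z)) dz by parts with u = z**2, dv = (-3*exp(z)) dz, so v = -3*exp(z): now -3*z**2*exp(z) + 2*sin(3*z)/3 + ∫(6*z*exp(z)) dz.
Step 4. Integrate ∫(6*z*exp(z)) dz by parts with u = z, dv = (6*exp(z)) dz, so v = 6*exp(z): now -3*z**2*exp(z) + 6*z*exp(z) + 2*sin(3*z)/3 + ∫(-6*exp(z)) dz.
Step 5. Evaluate the standard form: now -3*z**2*exp(z) + 6*z*exp(z) - 6*exp(z) + 2*sin(3*z)/3.
Answer: -3*z**2*exp(z) + 6*z*exp(z) - 6*exp(z) + 2*sin(3*z)/3.


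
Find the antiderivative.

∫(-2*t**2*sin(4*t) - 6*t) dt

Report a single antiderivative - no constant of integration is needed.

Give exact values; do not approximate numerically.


Answer: t**2*cos(4*t)/2 - 3*t**2 - t*sin(4*t)/4 - cos(4*t)/16.


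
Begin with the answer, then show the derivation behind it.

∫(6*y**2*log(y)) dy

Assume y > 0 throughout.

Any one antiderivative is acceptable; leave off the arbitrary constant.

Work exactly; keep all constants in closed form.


The answer is 2*y**3*log(y) - 2*y**3/3.
Step 1. Integrate ∫(6*y**2*log(y)) dy by parts with u = log(y), dv = (6*y**2) dy, so v = 2*y**3 [assuming y > 0]: now 2*y**3*log(y) + ∫(-2*y**2) dy.
Step 2. Evaluate the standard form: now 2*y**3*log(y) - 2*y**3/3.
Answer: 2*y**3*log(y) - 2*y**3/3.


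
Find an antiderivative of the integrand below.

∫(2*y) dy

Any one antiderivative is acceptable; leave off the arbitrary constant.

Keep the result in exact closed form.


Answer: y**2.


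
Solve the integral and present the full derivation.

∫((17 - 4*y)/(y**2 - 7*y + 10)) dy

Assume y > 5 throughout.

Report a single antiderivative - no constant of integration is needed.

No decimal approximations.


Step 1. Decompose ∫((17 - 4*y)/(y**2 - 7*y + 10)) dy by partial fractions, (17 - 4*y)/(y**2 - 7*y + 10) = -3/(y - 2) - 1/(y - 5): now ∫(-1/(y - 5)) dy + ∫(-3/(y - 2)) dy.
Step 2. Evaluate the standard form [assuming y > 2]: now -3*log(y - 2) + ∫(-1/(y - 5)) dy.
Step 3. Evaluate the standard form [assuming y > 5]: now -log(y - 5) - 3*log(y - 2).
Answer: -log(y - 5) - 3*log(y - 2).


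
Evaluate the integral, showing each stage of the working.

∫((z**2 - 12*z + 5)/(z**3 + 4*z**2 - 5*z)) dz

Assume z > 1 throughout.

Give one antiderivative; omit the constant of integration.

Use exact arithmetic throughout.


Step 1. Decompose ∫((z**2 - 12*z + 5)/(z**3 + 4*z**2 - 5*z)) dz by partial fractions, (z**2 - 12*z + 5)/(z**3 + 4*z**2 - 5*z) = 3/(z + 5) - 1/(z - 1) - 1/z: now ∫(-1/z) dz + ∫(-1/(z - 1)) dz + ∫(3/(z + 5)) dz.
Step 2. Evaluate the standard form [assuming z > -5]: now 3*log(z + 5) + ∫(-1/z) dz + ∫(-1/(z - 1)) dz.
Step 3. Evaluate the standard form [assuming z > 1]: now -log(z - 1) + 3*log(z + 5) + ∫(-1/z) dz.
Step 4. Evaluate the standard form [assuming z > 0]: now -log(z) - log(z - 1) + 3*log(z + 5).
Answer: -log(z) - log(z - 1) + 3*log(z + 5).


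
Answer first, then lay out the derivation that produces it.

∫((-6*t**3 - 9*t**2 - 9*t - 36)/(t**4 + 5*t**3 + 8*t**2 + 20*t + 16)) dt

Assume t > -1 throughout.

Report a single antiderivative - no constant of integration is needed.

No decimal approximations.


The answer is -2*log(t + 1) - 4*log(t + 4) + 3*atan(t/2)/2.
Step 1. Decompose ∫((-6*t**3 - 9*t**2 - 9*t - 36)/(t**4 + 5*t**3 + 8*t**2 + 20*t + 16)) dt by partial fractions, (-6*t**3 - 9*t**2 - 9*t - 36)/(t**4 + 5*t**3 + 8*t**2 + 20*t + 16) = 3/(t**2 + 4) - 4/(t + 4) - 2/(t + 1): now ∫(-2/(t + 1)) dt + ∫(-4/(t + 4)) dt + ∫(3/(t**2 + 4)) dt.
Step 2. Evaluate the standard form [assuming t > -4]: now -4*log(t + 4) + ∫(-2/(t + 1)) dt + ∫(3/(t**2 + 4)) dt.
Step 3. Evaluate the standard form [assuming t > -1]: now -2*log(t + 1) - 4*log(t + 4) + ∫(3/(t**2 + 4)) dt.
Step 4. Evaluate the standard form: now -2*log(t + 1) - 4*log(t + 4) + 3*atan(t/2)/2.
Answer: -2*log(t + 1) - 4*log(t + 4) + 3*atan(t/2)/2.


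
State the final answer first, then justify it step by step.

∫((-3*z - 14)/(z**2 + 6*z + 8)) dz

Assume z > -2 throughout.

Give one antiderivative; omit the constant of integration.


The answer is -4*log(z + 2) + log(z + 4).
Step 1. Decompose ∫((-3*z - 14)/(z**2 + 6*z + 8)) dz by partial fractions, (-3*z - 14)/(z**2 + 6*z + 8) = 1/(z + 4) - 4/(z + 2): now ∫(-4/(z + 2)) dz + ∫(1/(z + 4)) dz.
Step 2. Evaluate the standard form [assuming z > -2]: now -4*log(z + 2) + ∫(1/(z + 4)) dz.
Step 3. Evaluate the standard form [assuming z > -4]: now -4*log(z + 2) + log(z + 4).
Answer: -4*log(z + 2) + log(z + 4).


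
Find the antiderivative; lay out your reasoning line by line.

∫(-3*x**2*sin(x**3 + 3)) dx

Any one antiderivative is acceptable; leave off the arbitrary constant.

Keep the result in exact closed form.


Step 1. Substitute u = x**3 + 3, turning ∫(-3*x**2*sin(x**3 + 3)) dx into ∫(-sin(u)) du: now ∫(-sin(u)) du.
Step 2. Evaluate the standard form: now cos(u).
Step 3. Substitute back u = x**3 + 3: now cos(x**3 + 3).
Answer: cos(x**3 + 3).


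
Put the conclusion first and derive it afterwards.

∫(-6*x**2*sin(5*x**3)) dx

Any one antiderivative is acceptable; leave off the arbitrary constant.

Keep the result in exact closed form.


The answer is 2*cos(5*x**3)/5.
Step 1. Substitute u = x**3, turning ∫(-6*x**2*sin(5*x**3)) dx into ∫(-2*sin(5*u)) du: now ∫(-2*sin(5*u)) du.
Step 2. Evaluate the standard form: now 2*cos(5*u)/5.
Step 3. Substitute back u = x**3: now 2*cos(5*x**3)/5.
Answer: 2*cos(5*x**3)/5.


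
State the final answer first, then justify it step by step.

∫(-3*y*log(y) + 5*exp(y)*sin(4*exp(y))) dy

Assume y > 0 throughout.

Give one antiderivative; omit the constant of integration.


The answer is -3*y**2*log(y)/2 + 3*y**2/4 - 5*cos(4*exp(y))/4.
Step 1. Rewrite: now ∫(-3*y*log(y)) dy + ∫(5*exp(y)*sin(4*exp(y))) dy.
Step 2. Integrate ∫(-3*y*log(y)) dy by parts with u = log(y), dv = (-3*y) dy, so v = -3*y**2/2 [assuming y > 0]: now -3*y**2*log(y)/2 + ∫(3*y/2) dy + ∫(5*exp(y)*sin(4*exp(y))) dy.
Step 3. Evaluate the standard form: now -3*y**2*log(y)/2 + 3*y**2/4 + ∫(5*exp(y)*sin(4*exp(y))) dy.
Step 4. Substitute u = exp(y), turning ∫(5*exp(y)*sin(4*exp(y))) dy into ∫(5*sin(4*u)) du: now -3*y**2*log(y)/2 + 3*y**2/4 + ∫(5*sin(4*u)) du.
Step 5. Evaluate the standard form: now -3*y**2*log(y)/2 + 3*y**2/4 - 5*cos(4*u)/4.
Step 6. Substitute back u = exp(y): now -3*y**2*log(y)/2 + 3*y**2/4 - 5*cos(4*exp(y))/4.
Answer: -3*y**2*log(y)/2 + 3*y**2/4 - 5*cos(4*exp(y))/4.


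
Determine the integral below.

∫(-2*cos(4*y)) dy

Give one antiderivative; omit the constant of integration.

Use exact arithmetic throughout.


Answer: -sin(4*y)/2.


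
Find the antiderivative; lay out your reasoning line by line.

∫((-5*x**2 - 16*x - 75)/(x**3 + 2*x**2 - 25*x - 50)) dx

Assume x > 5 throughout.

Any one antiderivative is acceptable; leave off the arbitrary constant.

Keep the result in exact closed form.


Step 1. Decompose ∫((-5*x**2 - 16*x - 75)/(x**3 + 2*x**2 - 25*x - 50)) dx by partial fractions, (-5*x**2 - 16*x - 75)/(x**3 + 2*x**2 - 25*x - 50) = -4/(x + 5) + 3/(x + 2) - 4/(x - 5): now ∫(-4/(x - 5)) dx + ∫(3/(x + 2)) dx + ∫(-4/(x + 5)) dx.
Step 2. Evaluate the standard form [assuming x > -5]: now -4*log(x + 5) + ∫(-4/(x - 5)) dx + ∫(3/(x + 2)) dx.
Step 3. Evaluate the standard form [assuming x > 5]: now -4*log(x - 5) - 4*log(x + 5) + ∫(3/(x + 2)) dx.
Step 4. Evaluate the standard form [assuming x > -2]: now -4*log(x - 5) + 3*log(x + 2) - 4*log(x + 5).
Answer: -4*log(x - 5) + 3*log(x + 2) - 4*log(x + 5).


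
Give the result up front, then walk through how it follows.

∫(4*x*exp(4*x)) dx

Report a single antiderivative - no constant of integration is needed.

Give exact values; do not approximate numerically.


The answer is x*exp(4*x) - exp(4*x)/4.
Step 1. Integrate ∫(4*x*exp(4*x)) dx by parts with u = x, dv = (4*exp(4*x)) dx, so v = exp(4*x): now x*exp(4*x) + ∫(-exp(4*x)) dx.
Step 2. Evaluate the standard form: now x*exp(4*x) - exp(4*x)/4.
Answer: x*exp(4*x) - exp(4*x)/4.


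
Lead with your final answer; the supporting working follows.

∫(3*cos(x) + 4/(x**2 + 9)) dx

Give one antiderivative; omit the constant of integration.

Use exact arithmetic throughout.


The answer is 3*sin(x) + 4*atan(x/3)/3.
Step 1. Rewrite: now ∫(4/(x**2 + 9)) dx + ∫(3*cos(x)) dx.
Step 2. Evaluate the standard form: now 3*sin(x) + ∫(4/(x**2 + 9)) dx.
Step 3. Evaluate the standard form: now 3*sin(x) + 4*atan(x/3)/3.
Answer: 3*sin(x) + 4*atan(x/3)/3.


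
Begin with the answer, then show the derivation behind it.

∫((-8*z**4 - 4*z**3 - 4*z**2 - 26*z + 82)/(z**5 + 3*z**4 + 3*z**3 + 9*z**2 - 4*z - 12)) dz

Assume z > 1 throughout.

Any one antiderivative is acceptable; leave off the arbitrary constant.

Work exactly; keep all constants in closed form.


The answer is log(z - 1) - 5*log(z + 1) - 4*log(z + 3) + atan(z/2).
Step 1. Decompose ∫((-8*z**4 - 4*z**3 - 4*z**2 - 26*z + 82)/(z**5 + 3*z**4 + 3*z**3 + 9*z**2 - 4*z - 12)) dz by partial fractions, (-8*z**4 - 4*z**3 - 4*z**2 - 26*z + 82)/(z**5 + 3*z**4 + 3*z**3 + 9*z**2 - 4*z - 12) = 2/(z**2 + 4) - 4/(z + 3) - 5/(z + 1) + 1/(z - 1): now ∫(1/(z - 1)) dz + ∫(-5/(z + 1)) dz + ∫(-4/(z + 3)) dz + ∫(2/(z**2 + 4)) dz.
Step 2. Evaluate the standard form [assuming z > -3]: now -4*log(z + 3) + ∫(1/(z - 1)) dz + ∫(-5/(z + 1)) dz + ∫(2/(z**2 + 4)) dz.
Step 3. Evaluate the standard form [assuming z > 1]: now log(z - 1) - 4*log(z + 3) + ∫(-5/(z + 1)) dz + ∫(2/(z**2 + 4)) dz.
Step 4. Evaluate the standard form [assuming z > -1]: now log(z - 1) - 5*log(z + 1) - 4*log(z + 3) + ∫(2/(z**2 + 4)) dz.
Step 5. Evaluate the standard form: now log(z - 1) - 5*log(z + 1) - 4*log(z + 3) + atan(z/2).
Answer: log(z - 1) - 5*log(z + 1) - 4*log(z + 3) + atan(z/2).


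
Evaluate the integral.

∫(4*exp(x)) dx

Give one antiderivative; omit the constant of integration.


Answer: 4*exp(x).


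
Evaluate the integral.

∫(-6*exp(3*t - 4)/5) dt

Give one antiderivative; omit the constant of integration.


Answer: -2*exp(3*t - 4)/5.


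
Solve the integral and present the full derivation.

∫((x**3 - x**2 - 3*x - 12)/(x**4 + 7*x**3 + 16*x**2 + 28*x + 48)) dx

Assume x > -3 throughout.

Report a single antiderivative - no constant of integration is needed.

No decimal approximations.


Step 1. Decompose ∫((x**3 - x**2 - 3*x - 12)/(x**4 + 7*x**3 + 16*x**2 + 28*x + 48)) dx by partial fractions, (x**3 - x**2 - 3*x - 12)/(x**4 + 7*x**3 + 16*x**2 + 28*x + 48) = -1/(x**2 + 4) + 4/(x + 4) - 3/(x + 3): now ∫(-3/(x + 3)) dx + ∫(4/(x + 4)) dx + ∫(-1/(x**2 + 4)) dx.
Step 2. Evaluate the standard form [assuming x > -3]: now -3*log(x + 3) + ∫(4/(x + 4)) dx + ∫(-1/(x**2 + 4)) dx.
Step 3. Evaluate the standard form [assuming x > -4]: now -3*log(x + 3) + 4*log(x + 4) + ∫(-1/(x**2 + 4)) dx.
Step 4. Evaluate the standard form: now -3*log(x + 3) + 4*log(x + 4) - atan(x/2)/2.
Answer: -3*log(x + 3) + 4*log(x + 4) - atan(x/2)/2.


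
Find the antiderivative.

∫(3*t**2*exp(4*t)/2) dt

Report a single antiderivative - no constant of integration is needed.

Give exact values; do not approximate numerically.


Answer: 3*t**2*exp(4*t)/8 - 3*t*exp(4*t)/16 + 3*exp(4*t)/64.


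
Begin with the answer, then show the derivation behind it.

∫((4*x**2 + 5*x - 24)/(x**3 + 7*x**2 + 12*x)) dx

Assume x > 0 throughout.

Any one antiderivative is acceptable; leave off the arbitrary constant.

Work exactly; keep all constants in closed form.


The answer is -2*log(x) + log(x + 3) + 5*log(x + 4).
Step 1. Decompose ∫((4*x**2 + 5*x - 24)/(x**3 + 7*x**2 + 12*x)) dx by partial fractions, (4*x**2 + 5*x - 24)/(x**3 + 7*x**2 + 12*x) = 5/(x + 4) + 1/(x + 3) - 2/x: now ∫(-2/x) dx + ∫(1/(x + 3)) dx + ∫(5/(x + 4)) dx.
Step 2. Evaluate the standard form [assuming x > -3]: now log(x + 3) + ∫(-2/x) dx + ∫(5/(x + 4)) dx.
Step 3. Evaluate the standard form [assuming x > 0]: now -2*log(x) + log(x + 3) + ∫(5/(x + 4)) dx.
Step 4. Evaluate the standard form [assuming x > -4]: now -2*log(x) + log(x + 3) + 5*log(x + 4).
Answer: -2*log(x) + log(x + 3) + 5*log(x + 4).


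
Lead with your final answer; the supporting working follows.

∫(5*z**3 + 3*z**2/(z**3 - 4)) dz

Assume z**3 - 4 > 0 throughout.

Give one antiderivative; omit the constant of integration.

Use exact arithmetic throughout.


The answer is 5*z**4/4 + log(z**3 - 4).
Step 1. Rewrite: now ∫(5*z**3) dz + ∫(3*z**2/(z**3 - 4)) dz.
Step 2. Substitute u = z**3 - 4, turning ∫(3*z**2/(z**3 - 4)) dz into ∫(1/u) du: now ∫(1/u) du + ∫(5*z**3) dz.
Step 3. Evaluate the standard form [assuming u > 0]: now log(u) + ∫(5*z**3) dz.
Step 4. Substitute back u = z**3 - 4: now log(z**3 - 4) + ∫(5*z**3) dz.
Step 5. Evaluate the standard form: now 5*z**4/4 + log(z**3 - 4).
Answer: 5*z**4/4 + log(z**3 - 4).


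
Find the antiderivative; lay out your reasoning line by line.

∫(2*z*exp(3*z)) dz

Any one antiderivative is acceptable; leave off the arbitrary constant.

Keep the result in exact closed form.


Step 1. Integrate ∫(2*z*exp(3*z)) dz by parts with u = z, dv = (2*exp(3*z)) dz, so v = 2*exp(3*z)/3: now 2*z*exp(3*z)/3 + ∫(-2*exp(3*z)/3) dz.
Step 2. Evaluate the standard form: now 2*z*exp(3*z)/3 - 2*exp(3*z)/9.
Answer: 2*z*exp(3*z)/3 - 2*exp(3*z)/9.


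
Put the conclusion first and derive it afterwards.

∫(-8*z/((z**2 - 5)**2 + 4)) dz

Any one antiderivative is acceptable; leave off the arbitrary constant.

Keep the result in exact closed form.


The answer is -2*atan(z**2/2 - 5/2).
Step 1. Substitute u = z**2 - 5, turning ∫(-8*z/((z**2 - 5)**2 + 4)) dz into ∫(-4/(u**2 + 4)) du: now ∫(-4/(u**2 + 4)) du.
Step 2. Evaluate the standard form: now -2*atan(u/2).
Step 3. Substitute back u = z**2 - 5: now -2*atan(z**2/2 - 5/2).
Answer: -2*atan(z**2/2 - 5/2).


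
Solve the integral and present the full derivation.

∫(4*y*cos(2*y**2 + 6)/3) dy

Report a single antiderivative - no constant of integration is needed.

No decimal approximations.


Step 1. Substitute u = y**2 + 3, turning ∫(4*y*cos(2*y**2 + 6)/3) dy into ∫(2*cos(2*u)/3) du: now ∫(2*cos(2*u)/3) du.
Step 2. Evaluate the standard form: now sin(2*u)/3.
Step 3. Substitute back u = y**2 + 3: now sin(2*y**2 + 6)/3.
Answer: sin(2*y**2 + 6)/3.


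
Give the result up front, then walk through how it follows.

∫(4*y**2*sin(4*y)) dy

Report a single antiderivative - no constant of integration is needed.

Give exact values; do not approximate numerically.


The answer is -y**2*cos(4*y) + y*sin(4*y)/2 + cos(4*y)/8.
Step 1. Integrate ∫(4*y**2*sin(4*y)) dy by parts with u = y**2, dv = (4*sin(4*y)) dy, so v = -cos(4*y): now -y**2*cos(4*y) + ∫(2*y*cos(4*y)) dy.
Step 2. Integrate ∫(2*y*cos(4*y)) dy by parts with u = y, dv = (2*cos(4*y)) dy, so v = sin(4*y)/2: now -y**2*cos(4*y) + y*sin(4*y)/2 + ∫(-sin(4*y)/2) dy.
Step 3. Evaluate the standard form: now -y**2*cos(4*y) + y*sin(4*y)/2 + cos(4*y)/8.
Answer: -y**2*cos(4*y) + y*sin(4*y)/2 + cos(4*y)/8.


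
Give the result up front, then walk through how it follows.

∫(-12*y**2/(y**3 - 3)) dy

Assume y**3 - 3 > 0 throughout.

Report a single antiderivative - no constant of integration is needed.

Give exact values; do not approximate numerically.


The answer is -4*log(y**3 - 3).
Step 1. Substitute u = y**3 - 3, turning ∫(-12*y**2/(y**3 - 3)) dy into ∫(-4/u) du: now ∫(-4/u) du.
Step 2. Evaluate the standard form [assuming u > 0]: now -4*log(u).
Step 3. Substitute back u = y**3 - 3: now -4*log(y**3 - 3).
Answer: -4*log(y**3 - 3).


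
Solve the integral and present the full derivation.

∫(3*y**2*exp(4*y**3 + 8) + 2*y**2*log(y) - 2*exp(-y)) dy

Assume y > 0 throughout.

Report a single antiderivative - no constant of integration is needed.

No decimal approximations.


Step 1. Rewrite: now ∫(3*y**2*exp(4*y**3 + 8)) dy + ∫(2*y**2*log(y)) dy + ∫(-2*exp(-y)) dy.
Step 2. Integrate ∫(2*y**2*log(y)) dy by parts with u = log(y), dv = (2*y**2) dy, so v = 2*y**3/3 [assuming y > 0]: now 2*y**3*log(y)/3 + ∫(-2*y**2/3) dy + ∫(3*y**2*exp(4*y**3 + 8)) dy + ∫(-2*exp(-y)) dy.
Step 3. Evaluate the standard form: now 2*y**3*log(y)/3 - 2*y**3/9 + ∫(3*y**2*exp(4*y**3 + 8)) dy + ∫(-2*exp(-y)) dy.
Step 4. Substitute u = y**3 + 2, turning ∫(3*y**2*exp(4*y**3 + 8)) dy into ∫(exp(4*u)) du: now 2*y**3*log(y)/3 - 2*y**3/9 + ∫(exp(4*u)) du + ∫(-2*exp(-y)) dy.
Step 5. Evaluate the standard form: now 2*y**3*log(y)/3 - 2*y**3/9 + exp(4*u)/4 + ∫(-2*exp(-y)) dy.
Step 6. Substitute back u = y**3 + 2: now 2*y**3*log(y)/3 - 2*y**3/9 + exp(4*y**3 + 8)/4 + ∫(-2*exp(-y)) dy.
Step 7. Evaluate the standard form: now 2*y**3*log(y)/3 - 2*y**3/9 + exp(4*y**3 + 8)/4 + 2*exp(-y).
Answer: 2*y**3*log(y)/3 - 2*y**3/9 + exp(4*y**3 + 8)/4 + 2*exp(-y).


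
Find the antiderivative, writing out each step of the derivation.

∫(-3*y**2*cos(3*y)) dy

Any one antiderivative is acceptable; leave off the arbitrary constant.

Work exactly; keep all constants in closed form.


Step 1. Integrate ∫(-3*y**2*cos(3*y)) dy by parts with u = y**2, dv = (-3*cos(3*y)) dy, so v = -sin(3*y): now -y**2*sin(3*y) + ∫(2*y*sin(3*y)) dy.
Step 2. Integrate ∫(2*y*sin(3*y)) dy by parts with u = y, dv = (2*sin(3*y)) dy, so v = -2*cos(3*y)/3: now -y**2*sin(3*y) - 2*y*cos(3*y)/3 + ∫(2*cos(3*y)/3) dy.
Step 3. Evaluate the standard form: now -y**2*sin(3*y) - 2*y*cos(3*y)/3 + 2*sin(3*y)/9.
Answer: -y**2*sin(3*y) - 2*y*cos(3*y)/3 + 2*sin(3*y)/9.


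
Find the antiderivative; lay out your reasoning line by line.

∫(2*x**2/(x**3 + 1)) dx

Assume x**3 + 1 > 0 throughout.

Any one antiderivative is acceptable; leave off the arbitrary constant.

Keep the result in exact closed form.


Step 1. Substitute u = x**3 + 1, turning ∫(2*x**2/(x**3 + 1)) dx into ∫(2/(3*u)) du: now ∫(2/(3*u)) du.
Step 2. Evaluate the standard form [assuming u > 0]: now 2*log(u)/3.
Step 3. Substitute back u = x**3 + 1: now 2*log(x**3 + 1)/3.
Answer: 2*log(x**3 + 1)/3.


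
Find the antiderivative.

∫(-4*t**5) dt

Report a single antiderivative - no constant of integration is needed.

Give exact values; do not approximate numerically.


Answer: -2*t**6/3.


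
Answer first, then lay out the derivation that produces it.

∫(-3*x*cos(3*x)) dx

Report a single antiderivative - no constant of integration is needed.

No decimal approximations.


The answer is -x*sin(3*x) - cos(3*x)/3.
Step 1. Integrate ∫(-3*x*cos(3*x)) dx by parts with u = x, dv = (-3*cos(3*x)) dx, so v = -sin(3*x): now -x*sin(3*x) + ∫(sin(3*x)) dx.
Step 2. Evaluate the standard form: now -x*sin(3*x) - cos(3*x)/3.
Answer: -x*sin(3*x) - cos(3*x)/3.


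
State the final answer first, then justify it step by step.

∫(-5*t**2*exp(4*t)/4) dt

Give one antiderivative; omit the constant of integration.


The answer is -5*t**2*exp(4*t)/16 + 5*t*exp(4*t)/32 - 5*exp(4*t)/128.
Step 1. Integrate ∫(-5*t**2*exp(4*t)/4) dt by parts with u = t**2, dv = (-5*exp(4*t)/4) dt, so v = -5*exp(4*t)/16: now -5*t**2*exp(4*t)/16 + ∫(5*t*exp(4*t)/8) dt.
Step 2. Integrate ∫(5*t*exp(4*t)/8) dt by parts with u = t, dv = (5*exp(4*t)/8) dt, so v = 5*exp(4*t)/32: now -5*t**2*exp(4*t)/16 + 5*t*exp(4*t)/32 + ∫(-5*exp(4*t)/32) dt.
Step 3. Evaluate the standard form: now -5*t**2*exp(4*t)/16 + 5*t*exp(4*t)/32 - 5*exp(4*t)/128.
Answer: -5*t**2*exp(4*t)/16 + 5*t*exp(4*t)/32 - 5*exp(4*t)/128.


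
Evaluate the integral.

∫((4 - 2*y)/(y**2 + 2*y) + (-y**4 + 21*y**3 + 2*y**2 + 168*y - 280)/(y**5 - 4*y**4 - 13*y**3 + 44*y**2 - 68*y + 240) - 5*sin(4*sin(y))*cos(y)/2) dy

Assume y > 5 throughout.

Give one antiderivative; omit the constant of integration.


Answer: 2*log(y) + 5*log(y - 5) - 4*log(y - 3) - 4*log(y + 2) - 2*log(y + 4) + 5*cos(4*sin(y))/8 - 2*atan(y/2).


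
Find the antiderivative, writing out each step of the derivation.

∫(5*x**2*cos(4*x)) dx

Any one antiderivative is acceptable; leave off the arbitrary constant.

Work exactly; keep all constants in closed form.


Step 1. Integrate ∫(5*x**2*cos(4*x)) dx by parts with u = x**2, dv = (5*cos(4*x)) dx, so v = 5*sin(4*x)/4: now 5*x**2*sin(4*x)/4 + ∫(-5*x*sin(4*x)/2) dx.
Step 2. Integrate ∫(-5*x*sin(4*x)/2) dx by parts with u = x, dv = (-5*sin(4*x)/2) dx, so v = 5*cos(4*x)/8: now 5*x**2*sin(4*x)/4 + 5*x*cos(4*x)/8 + ∫(-5*cos(4*x)/8) dx.
Step 3. Evaluate the standard form: now 5*x**2*sin(4*x)/4 + 5*x*cos(4*x)/8 - 5*sin(4*x)/32.
Answer: 5*x**2*sin(4*x)/4 + 5*x*cos(4*x)/8 - 5*sin(4*x)/32.


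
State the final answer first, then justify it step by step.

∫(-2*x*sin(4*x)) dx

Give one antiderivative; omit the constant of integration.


The answer is x*cos(4*x)/2 - sin(4*x)/8.
Step 1. Integrate ∫(-2*x*sin(4*x)) dx by parts with u = x, dv = (-2*sin(4*x)) dx, so v = cos(4*x)/2: now x*cos(4*x)/2 + ∫(-cos(4*x)/2) dx.
Step 2. Evaluate the standard form: now x*cos(4*x)/2 - sin(4*x)/8.
Answer: x*cos(4*x)/2 - sin(4*x)/8.


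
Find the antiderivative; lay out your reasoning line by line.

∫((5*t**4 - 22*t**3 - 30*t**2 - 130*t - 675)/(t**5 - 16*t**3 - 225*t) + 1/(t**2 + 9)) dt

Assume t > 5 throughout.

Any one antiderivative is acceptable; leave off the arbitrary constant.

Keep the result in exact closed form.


Step 1. Rewrite: now ∫((5*t**4 - 22*t**3 - 30*t**2 - 130*t - 675)/(t**5 - 16*t**3 - 225*t)) dt + ∫(1/(t**2 + 9)) dt.
Step 2. Decompose ∫((5*t**4 - 22*t**3 - 30*t**2 - 130*t - 675)/(t**5 - 16*t**3 - 225*t)) dt by partial fractions, (5*t**4 - 22*t**3 - 30*t**2 - 130*t - 675)/(t**5 - 16*t**3 - 225*t) = -2/(t**2 + 9) + 3/(t + 5) - 1/(t - 5) + 3/t: now ∫(3/t) dt + ∫(-1/(t - 5)) dt + ∫(3/(t + 5)) dt + ∫(-2/(t**2 + 9)) dt + ∫(1/(t**2 + 9)) dt.
Step 3. Evaluate the standard form [assuming t > 0]: now 3*log(t) + ∫(-1/(t - 5)) dt + ∫(3/(t + 5)) dt + ∫(-2/(t**2 + 9)) dt + ∫(1/(t**2 + 9)) dt.
Step 4. Evaluate the standard form [assuming t > -5]: now 3*log(t) + 3*log(t + 5) + ∫(-1/(t - 5)) dt + ∫(-2/(t**2 + 9)) dt + ∫(1/(t**2 + 9)) dt.
Step 5. Evaluate the standard form [assuming t > 5]: now 3*log(t) - log(t - 5) + 3*log(t + 5) + ∫(-2/(t**2 + 9)) dt + ∫(1/(t**2 + 9)) dt.
Step 6. Evaluate the standard form: now 3*log(t) - log(t - 5) + 3*log(t + 5) - 2*atan(t/3)/3 + ∫(1/(t**2 + 9)) dt.
Step 7. Evaluate the standard form: now 3*log(t) - log(t - 5) + 3*log(t + 5) - atan(t/3)/3.
Answer: 3*log(t) - log(t - 5) + 3*log(t + 5) - atan(t/3)/3.


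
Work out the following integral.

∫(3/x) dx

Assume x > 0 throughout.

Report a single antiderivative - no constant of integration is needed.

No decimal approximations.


Answer: 3*log(x).


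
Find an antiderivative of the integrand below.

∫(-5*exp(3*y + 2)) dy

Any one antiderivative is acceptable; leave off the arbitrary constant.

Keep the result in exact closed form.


Answer: -5*exp(3*y + 2)/3.


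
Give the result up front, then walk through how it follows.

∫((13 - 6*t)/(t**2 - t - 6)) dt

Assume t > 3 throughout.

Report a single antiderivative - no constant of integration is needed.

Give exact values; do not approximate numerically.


The answer is -log(t - 3) - 5*log(t + 2).
Step 1. Decompose ∫((13 - 6*t)/(t**2 - t - 6)) dt by partial fractions, (13 - 6*t)/(t**2 - t - 6) = -5/(t + 2) - 1/(t - 3): now ∫(-1/(t - 3)) dt + ∫(-5/(t + 2)) dt.
Step 2. Evaluate the standard form [assuming t > -2]: now -5*log(t + 2) + ∫(-1/(t - 3)) dt.
Step 3. Evaluate the standard form [assuming t > 3]: now -log(t - 3) - 5*log(t + 2).
Answer: -log(t - 3) - 5*log(t + 2).


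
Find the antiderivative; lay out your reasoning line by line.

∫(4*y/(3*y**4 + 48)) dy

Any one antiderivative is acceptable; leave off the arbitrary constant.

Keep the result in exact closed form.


Step 1. Substitute u = y**2, turning ∫(4*y/(3*y**4 + 48)) dy into ∫(2/(3*(u**2 + 16))) du: now ∫(2/(3*(u**2 + 16))) du.
Step 2. Evaluate the standard form: now atan(u/4)/6.
Step 3. Substitute back u = y**2: now atan(y**2/4)/6.
Answer: atan(y**2/4)/6.


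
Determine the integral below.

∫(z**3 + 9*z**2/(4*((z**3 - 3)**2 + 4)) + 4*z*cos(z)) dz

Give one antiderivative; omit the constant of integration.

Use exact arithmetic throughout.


Answer: z**4/4 + 4*z*sin(z) + 4*cos(z) + 3*atan(z**3/2 - 3/2)/8.


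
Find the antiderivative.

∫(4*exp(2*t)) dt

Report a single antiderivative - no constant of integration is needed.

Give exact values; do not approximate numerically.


Answer: 2*exp(2*t).


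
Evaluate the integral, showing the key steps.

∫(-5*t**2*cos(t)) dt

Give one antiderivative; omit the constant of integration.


Step 1. Integrate ∫(-5*t**2*cos(t)) dt by parts with u = t**2, dv = (-5*cos(t)) dt, so v = -5*sin(t): now -5*t**2*sin(t) + ∫(10*t*sin(t)) dt.
Step 2. Integrate ∫(10*t*sin(t)) dt by parts with u = t, dv = (10*sin(t)) dt, so v = -10*cos(t): now -5*t**2*sin(t) - 10*t*cos(t) + ∫(10*cos(t)) dt.
Step 3. Evaluate the standard form: now -5*t**2*sin(t) - 10*t*cos(t) + 10*sin(t).
Answer: -5*t**2*sin(t) - 10*t*cos(t) + 10*sin(t).


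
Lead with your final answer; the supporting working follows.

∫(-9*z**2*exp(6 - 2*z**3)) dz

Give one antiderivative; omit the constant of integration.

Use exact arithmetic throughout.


The answer is 3*exp(6 - 2*z**3)/2.
Step 1. Substitute u = z**3 - 3, turning ∫(-9*z**2*exp(6 - 2*z**3)) dz into ∫(-3*exp(-2*u)) du: now ∫(-3*exp(-2*u)) du.
Step 2. Evaluate the standard form: now 3*exp(-2*u)/2.
Step 3. Substitute back u = z**3 - 3: now 3*exp(6 - 2*z**3)/2.
Answer: 3*exp(6 - 2*z**3)/2.
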